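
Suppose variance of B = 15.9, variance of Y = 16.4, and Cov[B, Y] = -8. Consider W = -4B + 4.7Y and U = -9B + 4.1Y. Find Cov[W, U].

Cov[W, U] = 1358.028

By bilinearity, Cov[W, U] = ac·variance of B + bd·variance of Y + (ad+bc)·Cov[B, Y], with a=-4, b=4.7, c=-9, d=4.1.
ac·variance of B = (-4)·(-9)·15.9 = 572.4
bd·variance of Y = 4.7·4.1·16.4 = 316.028
(ad+bc)·Cov[B, Y] = (-58.7)·(-8) = 469.6
Cov[W, U] = 572.4 + 316.028 + 469.6 = 1358.028.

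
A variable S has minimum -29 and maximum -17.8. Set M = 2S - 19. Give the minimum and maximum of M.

min(M) = -77, max(M) = -54.6

a = 2 > 0, so min(M) = a·min(S)+b = 2·(-29) + (-19) = -77 and max(M) = 2·(-17.8) + (-19) = -54.6.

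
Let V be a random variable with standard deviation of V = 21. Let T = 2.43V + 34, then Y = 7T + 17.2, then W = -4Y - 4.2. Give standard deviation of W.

standard deviation of W = 1428.84

standard deviation of T = |2.43|·21 = 51.03.
standard deviation of Y = |7|·51.03 = 357.21.
standard deviation of W = |-4|·357.21 = 1428.84.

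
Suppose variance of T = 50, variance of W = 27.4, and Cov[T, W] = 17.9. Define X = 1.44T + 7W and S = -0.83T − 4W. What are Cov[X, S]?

By bilinearity, Cov[X, S] = ac·variance of T + bd·variance of W + (ad+bc)·Cov[T, W], with a=1.44, b=7, c=-0.83, d=-4.
ac·variance of T = 1.44·(-0.83)·50 = -59.76
bd·variance of W = 7·(-4)·27.4 = -767.2
(ad+bc)·Cov[T, W] = (-11.57)·17.9 = -207.103
Cov[X, S] = -59.76 + (-767.2) + (-207.103) = -1034.063.

Cov[X, S] = -1034.063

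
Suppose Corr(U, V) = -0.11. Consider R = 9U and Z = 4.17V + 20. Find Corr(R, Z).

Corr(R, Z) = -0.11

Linear rescalings preserve correlation up to sign; here the slopes 9 and 4.17 have the same sign, so Corr(R, Z) = Corr(U, V) = -0.11.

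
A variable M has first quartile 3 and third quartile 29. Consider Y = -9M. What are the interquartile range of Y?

IQR of M = Q3 − Q1 = 29 − 3 = 26.
Under Y = aM + b, IQR(Y) = |a|·IQR(M) = |-9|·26 = 234 (shifts cancel; spread scales by |a|).

IQR(Y) = 234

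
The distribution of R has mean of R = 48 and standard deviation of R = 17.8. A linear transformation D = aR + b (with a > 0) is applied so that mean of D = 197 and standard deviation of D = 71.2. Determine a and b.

a = 4, b = 5

standard deviation of D = a·standard deviation of R (a > 0), so a = 71.2/17.8 = 4.
mean of D = a·mean of R + b, so b = 197 − 4·48 = 5.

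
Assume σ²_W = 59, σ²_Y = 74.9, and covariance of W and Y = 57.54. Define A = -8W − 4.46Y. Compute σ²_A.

σ²_A = a²·σ²_W + b²·σ²_Y + 2ab·covariance of W and Y with a = -8, b = -4.46.
= (-8)²·59 + (-4.46)²·74.9 + 2·(-8)·(-4.46)·57.54
= 3776 + 1489.88084 + 4106.0544 = 9371.93524.

σ²_A = 9371.93524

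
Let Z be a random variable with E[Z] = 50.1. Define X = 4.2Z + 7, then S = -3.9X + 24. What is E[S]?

E[S] = -823.938

E[X] = 4.2·50.1 + 7 = 217.42.
E[S] = (-3.9)·217.42 + 24 = -823.938.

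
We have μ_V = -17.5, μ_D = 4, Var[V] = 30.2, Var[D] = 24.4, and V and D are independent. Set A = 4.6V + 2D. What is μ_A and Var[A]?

μ_A = 4.6·μ_V + 2·μ_D = 4.6·(-17.5) + 2·4 = -72.5.
Var[A] = a²·Var[V] + b²·Var[D] + 2ab·Cov[V, D] with a = 4.6, b = 2.
Independence gives Cov[V, D] = 0.
= 4.6²·30.2 + 2²·24.4 + 2·4.6·2·0
= 639.032 + 97.6 + 0 = 736.632.

μ_A = -72.5, Var[A] = 736.632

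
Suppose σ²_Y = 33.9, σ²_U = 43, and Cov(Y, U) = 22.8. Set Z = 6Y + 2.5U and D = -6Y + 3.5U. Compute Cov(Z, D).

Cov(Z, D) = -707.35

By bilinearity, Cov(Z, D) = ac·σ²_Y + bd·σ²_U + (ad+bc)·Cov(Y, U), with a=6, b=2.5, c=-6, d=3.5.
ac·σ²_Y = 6·(-6)·33.9 = -1220.4
bd·σ²_U = 2.5·3.5·43 = 376.25
(ad+bc)·Cov(Y, U) = (6)·22.8 = 136.8
Cov(Z, D) = -1220.4 + 376.25 + 136.8 = -707.35.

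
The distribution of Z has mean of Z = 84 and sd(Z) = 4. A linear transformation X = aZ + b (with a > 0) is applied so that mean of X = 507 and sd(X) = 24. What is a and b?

a = 6, b = 3

sd(X) = a·sd(Z) (a > 0), so a = 24/4 = 6.
mean of X = a·mean of Z + b, so b = 507 − 6·84 = 3.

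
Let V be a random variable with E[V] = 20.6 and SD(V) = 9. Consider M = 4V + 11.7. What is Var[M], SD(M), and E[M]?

Var[M] = 1296, SD(M) = 36, E[M] = 94.1

M = 4V + 11.7 is linear with a = 4, b = 11.7.
Var[V] = 9² = 81.
Var[M] = a²·Var[V] = 4²·81 = 1296 (the additive constant 11.7 does not affect variance).
SD(M) = |a|·SD(V) = |4|·9 = 36.
E[M] = a·E[V] + b = 4·20.6 + 11.7 = 94.1.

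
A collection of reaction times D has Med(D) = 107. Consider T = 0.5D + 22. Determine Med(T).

A linear map preserves order up to sign, so Med(T) = a·Med(D) + b = 0.5·107 + 22 = 75.5.

Med(T) = 75.5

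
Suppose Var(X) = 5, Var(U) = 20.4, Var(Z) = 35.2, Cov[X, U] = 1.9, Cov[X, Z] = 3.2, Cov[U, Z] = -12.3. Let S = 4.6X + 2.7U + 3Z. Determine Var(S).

Var(S) = a²·Var(X) + b²·Var(U) + c²·Var(Z) + 2ab·Cov[X, U] + 2ac·Cov[X, Z] + 2bc·Cov[U, Z], with a = 4.6, b = 2.7, c = 3.
= 105.8 + 148.716 + 316.8 + 47.196 + 88.32 + (-199.26)
= 507.572.

Var(S) = 507.572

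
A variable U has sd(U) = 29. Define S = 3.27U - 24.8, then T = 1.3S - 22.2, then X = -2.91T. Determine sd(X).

sd(S) = |3.27|·29 = 94.83.
sd(T) = |1.3|·94.83 = 123.279.
sd(X) = |-2.91|·123.279 = 358.74189.

sd(X) = 358.74189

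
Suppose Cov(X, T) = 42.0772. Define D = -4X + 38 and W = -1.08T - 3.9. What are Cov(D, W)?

Cov(D, W) = 181.773504

Cov(D, W) = a·c·Cov(X, T) = (-4)·(-1.08)·42.0772 = 181.773504. Additive constants drop out.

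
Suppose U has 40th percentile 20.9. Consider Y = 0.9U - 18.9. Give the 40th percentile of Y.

40th percentile of Y = -0.09

Since a = 0.9 > 0 the transformation is increasing, so the 40th percentile of Y = a·(P_{40} of U) + b = 0.9·20.9 + (-18.9) = -0.09.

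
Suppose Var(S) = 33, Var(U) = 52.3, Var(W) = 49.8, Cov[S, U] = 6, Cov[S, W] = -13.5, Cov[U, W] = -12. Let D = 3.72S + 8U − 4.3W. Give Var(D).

Var(D) = a²·Var(S) + b²·Var(U) + c²·Var(W) + 2ab·Cov[S, U] + 2ac·Cov[S, W] + 2bc·Cov[U, W], with a = 3.72, b = 8, c = -4.3.
= 456.6672 + 3347.2 + 920.802 + 357.12 + 431.892 + 825.6
= 6339.2812.

Var(D) = 6339.2812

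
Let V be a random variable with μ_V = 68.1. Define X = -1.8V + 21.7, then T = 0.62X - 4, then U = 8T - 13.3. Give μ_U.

μ_U = -545.6648

μ_X = (-1.8)·68.1 + 21.7 = -100.88.
μ_T = 0.62·(-100.88) + (-4) = -66.5456.
μ_U = 8·(-66.5456) + (-13.3) = -545.6648.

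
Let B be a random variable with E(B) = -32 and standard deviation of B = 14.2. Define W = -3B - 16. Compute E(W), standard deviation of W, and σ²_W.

E(W) = 80, standard deviation of W = 42.6, σ²_W = 1814.76

W = -3B - 16 is linear with a = -3, b = -16.
E(W) = a·E(B) + b = (-3)·(-32) + (-16) = 80.
standard deviation of W = |a|·standard deviation of B = |-3|·14.2 = 42.6.
σ²_B = 14.2² = 201.64.
σ²_W = a²·σ²_B = (-3)²·201.64 = 1814.76 (the additive constant -16 does not affect variance).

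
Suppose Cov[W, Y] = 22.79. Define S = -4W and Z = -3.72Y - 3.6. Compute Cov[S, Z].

Cov[S, Z] = a·c·Cov[W, Y] = (-4)·(-3.72)·22.79 = 339.1152. Additive constants drop out.

Cov[S, Z] = 339.1152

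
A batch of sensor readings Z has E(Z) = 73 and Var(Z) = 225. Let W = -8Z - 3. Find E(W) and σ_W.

W = -8Z - 3 is linear with a = -8, b = -3.
E(W) = a·E(Z) + b = (-8)·73 + (-3) = -587.
σ_Z = √225 = 15.
σ_W = |a|·σ_Z = |-8|·15 = 120.

E(W) = -587, σ_W = 120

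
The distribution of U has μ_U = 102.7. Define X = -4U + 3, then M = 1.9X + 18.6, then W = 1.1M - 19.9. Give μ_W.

μ_W = -851.742

μ_X = (-4)·102.7 + 3 = -407.8.
μ_M = 1.9·(-407.8) + 18.6 = -756.22.
μ_W = 1.1·(-756.22) + (-19.9) = -851.742.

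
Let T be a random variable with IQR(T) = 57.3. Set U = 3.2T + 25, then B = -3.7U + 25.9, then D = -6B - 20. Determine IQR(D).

IQR(U) = |3.2|·57.3 = 183.36.
IQR(B) = |-3.7|·183.36 = 678.432.
IQR(D) = |-6|·678.432 = 4070.592.

IQR(D) = 4070.592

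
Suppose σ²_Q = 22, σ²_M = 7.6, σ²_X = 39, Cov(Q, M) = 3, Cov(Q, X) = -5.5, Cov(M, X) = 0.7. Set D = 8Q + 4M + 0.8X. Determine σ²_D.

σ²_D = a²·σ²_Q + b²·σ²_M + c²·σ²_X + 2ab·Cov(Q, M) + 2ac·Cov(Q, X) + 2bc·Cov(M, X), with a = 8, b = 4, c = 0.8.
= 1408 + 121.6 + 24.96 + 192 + (-70.4) + 4.48
= 1680.64.

σ²_D = 1680.64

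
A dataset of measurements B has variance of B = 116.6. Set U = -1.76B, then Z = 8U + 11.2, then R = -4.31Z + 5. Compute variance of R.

variance of U = (-1.76)²·116.6 = 361.18016.
variance of Z = 8²·361.18016 = 23115.53024.
variance of R = (-4.31)²·23115.53024 = 429396.401291264.

variance of R = 429396.401291264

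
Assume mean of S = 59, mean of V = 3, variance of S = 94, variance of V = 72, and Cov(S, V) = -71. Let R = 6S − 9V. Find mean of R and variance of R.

mean of R = 327, variance of R = 16884

mean of R = 6·mean of S + (-9)·mean of V = 6·59 + (-9)·3 = 327.
variance of R = a²·variance of S + b²·variance of V + 2ab·Cov(S, V) with a = 6, b = -9.
= 6²·94 + (-9)²·72 + 2·6·(-9)·(-71)
= 3384 + 5832 + 7668 = 16884.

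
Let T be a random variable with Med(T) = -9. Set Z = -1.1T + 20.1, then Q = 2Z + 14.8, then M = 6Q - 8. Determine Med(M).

Med(Z) = (-1.1)·(-9) + 20.1 = 30.
Med(Q) = 2·30 + 14.8 = 74.8.
Med(M) = 6·74.8 + (-8) = 440.8.

Med(M) = 440.8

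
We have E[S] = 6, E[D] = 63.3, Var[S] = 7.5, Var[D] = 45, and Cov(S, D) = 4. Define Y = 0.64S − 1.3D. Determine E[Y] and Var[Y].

E[Y] = -78.45, Var[Y] = 72.466

E[Y] = 0.64·E[S] + (-1.3)·E[D] = 0.64·6 + (-1.3)·63.3 = -78.45.
Var[Y] = a²·Var[S] + b²·Var[D] + 2ab·Cov(S, D) with a = 0.64, b = -1.3.
= 0.64²·7.5 + (-1.3)²·45 + 2·0.64·(-1.3)·4
= 3.072 + 76.05 + (-6.656) = 72.466.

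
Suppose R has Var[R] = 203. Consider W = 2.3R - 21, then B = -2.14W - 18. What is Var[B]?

Var[B] = 4917.895052

Var[W] = 2.3²·203 = 1073.87.
Var[B] = (-2.14)²·1073.87 = 4917.895052.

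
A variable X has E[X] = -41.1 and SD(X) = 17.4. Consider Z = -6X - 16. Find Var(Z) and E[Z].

Z = -6X - 16 is linear with a = -6, b = -16.
Var(X) = 17.4² = 302.76.
Var(Z) = a²·Var(X) = (-6)²·302.76 = 10899.36 (the additive constant -16 does not affect variance).
E[Z] = a·E[X] + b = (-6)·(-41.1) + (-16) = 230.6.

Var(Z) = 10899.36, E[Z] = 230.6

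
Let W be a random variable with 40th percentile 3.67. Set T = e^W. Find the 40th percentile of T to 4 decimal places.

e^W is increasing, so P_{40}(T) = g(P_{40}(W)) ≈ 39.2519.

40th percentile of T = 39.2519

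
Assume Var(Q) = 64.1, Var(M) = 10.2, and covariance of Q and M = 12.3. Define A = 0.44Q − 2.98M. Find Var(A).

Var(A) = 70.73432

Var(A) = a²·Var(Q) + b²·Var(M) + 2ab·covariance of Q and M with a = 0.44, b = -2.98.
= 0.44²·64.1 + (-2.98)²·10.2 + 2·0.44·(-2.98)·12.3
= 12.40976 + 90.58008 + (-32.25552) = 70.73432.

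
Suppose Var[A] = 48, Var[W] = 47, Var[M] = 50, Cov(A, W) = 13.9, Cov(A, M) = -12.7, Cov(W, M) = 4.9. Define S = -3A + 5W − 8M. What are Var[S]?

Var[S] = a²·Var[A] + b²·Var[W] + c²·Var[M] + 2ab·Cov(A, W) + 2ac·Cov(A, M) + 2bc·Cov(W, M), with a = -3, b = 5, c = -8.
= 432 + 1175 + 3200 + (-417) + (-609.6) + (-392)
= 3388.4.

Var[S] = 3388.4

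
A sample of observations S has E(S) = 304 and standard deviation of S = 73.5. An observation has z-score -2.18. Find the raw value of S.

S = 143.77

S = E(S) + z·standard deviation of S = 304 + (-2.18)·73.5 = 143.77.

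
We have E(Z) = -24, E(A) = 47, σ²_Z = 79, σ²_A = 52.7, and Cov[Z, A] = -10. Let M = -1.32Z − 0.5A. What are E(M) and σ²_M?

E(M) = 8.18, σ²_M = 137.6246

E(M) = (-1.32)·E(Z) + (-0.5)·E(A) = (-1.32)·(-24) + (-0.5)·47 = 8.18.
σ²_M = a²·σ²_Z + b²·σ²_A + 2ab·Cov[Z, A] with a = -1.32, b = -0.5.
= (-1.32)²·79 + (-0.5)²·52.7 + 2·(-1.32)·(-0.5)·(-10)
= 137.6496 + 13.175 + (-13.2) = 137.6246.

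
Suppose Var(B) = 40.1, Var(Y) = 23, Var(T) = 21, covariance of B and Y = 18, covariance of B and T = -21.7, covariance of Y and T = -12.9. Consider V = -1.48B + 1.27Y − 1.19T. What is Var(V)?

Var(V) = a²·Var(B) + b²·Var(Y) + c²·Var(T) + 2ab·covariance of B and Y + 2ac·covariance of B and T + 2bc·covariance of Y and T, with a = -1.48, b = 1.27, c = -1.19.
= 87.83504 + 37.0967 + 29.7381 + (-67.6656) + (-76.43608) + 38.99154
= 49.5597.

Var(V) = 49.5597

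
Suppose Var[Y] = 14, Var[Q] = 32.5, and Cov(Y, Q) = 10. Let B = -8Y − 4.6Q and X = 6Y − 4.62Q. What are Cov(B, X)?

By bilinearity, Cov(B, X) = ac·Var[Y] + bd·Var[Q] + (ad+bc)·Cov(Y, Q), with a=-8, b=-4.6, c=6, d=-4.62.
ac·Var[Y] = (-8)·6·14 = -672
bd·Var[Q] = (-4.6)·(-4.62)·32.5 = 690.69
(ad+bc)·Cov(Y, Q) = (9.36)·10 = 93.6
Cov(B, X) = -672 + 690.69 + 93.6 = 112.29.

Cov(B, X) = 112.29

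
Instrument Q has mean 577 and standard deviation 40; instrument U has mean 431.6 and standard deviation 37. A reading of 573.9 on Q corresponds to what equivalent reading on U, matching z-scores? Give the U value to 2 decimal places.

U = 428.73

z = (573.9 − 577)/40 = -0.0775.
U = 431.6 + z·37 = 431.6 + (573.9 − 577)·37/40 ≈ 428.73.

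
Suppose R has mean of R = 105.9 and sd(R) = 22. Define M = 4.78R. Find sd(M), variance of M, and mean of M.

sd(M) = 105.16, variance of M = 11058.6256, mean of M = 506.202

M = 4.78R is linear with a = 4.78, b = 0.
sd(M) = |a|·sd(R) = |4.78|·22 = 105.16.
variance of R = 22² = 484.
variance of M = a²·variance of R = 4.78²·484 = 11058.6256.
mean of M = a·mean of R + b = 4.78·105.9 = 506.202.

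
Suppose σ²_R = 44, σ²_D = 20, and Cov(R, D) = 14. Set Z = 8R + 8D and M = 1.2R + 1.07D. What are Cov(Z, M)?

By bilinearity, Cov(Z, M) = ac·σ²_R + bd·σ²_D + (ad+bc)·Cov(R, D), with a=8, b=8, c=1.2, d=1.07.
ac·σ²_R = 8·1.2·44 = 422.4
bd·σ²_D = 8·1.07·20 = 171.2
(ad+bc)·Cov(R, D) = (18.16)·14 = 254.24
Cov(Z, M) = 422.4 + 171.2 + 254.24 = 847.84.

Cov(Z, M) = 847.84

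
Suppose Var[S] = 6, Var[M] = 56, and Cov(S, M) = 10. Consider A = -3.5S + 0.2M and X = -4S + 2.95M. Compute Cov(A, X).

Cov(A, X) = 5.79

By bilinearity, Cov(A, X) = ac·Var[S] + bd·Var[M] + (ad+bc)·Cov(S, M), with a=-3.5, b=0.2, c=-4, d=2.95.
ac·Var[S] = (-3.5)·(-4)·6 = 84
bd·Var[M] = 0.2·2.95·56 = 33.04
(ad+bc)·Cov(S, M) = (-11.125)·10 = -111.25
Cov(A, X) = 84 + 33.04 + (-111.25) = 5.79.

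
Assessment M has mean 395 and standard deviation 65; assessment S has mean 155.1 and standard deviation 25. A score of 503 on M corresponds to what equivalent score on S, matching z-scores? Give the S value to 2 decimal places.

S = 196.64

z = (503 − 395)/65 ≈ 1.6615.
S = 155.1 + z·25 = 155.1 + (503 − 395)·25/65 ≈ 196.64.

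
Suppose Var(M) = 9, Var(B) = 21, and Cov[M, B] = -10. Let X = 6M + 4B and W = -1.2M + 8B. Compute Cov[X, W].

Cov[X, W] = 175.2

By bilinearity, Cov[X, W] = ac·Var(M) + bd·Var(B) + (ad+bc)·Cov[M, B], with a=6, b=4, c=-1.2, d=8.
ac·Var(M) = 6·(-1.2)·9 = -64.8
bd·Var(B) = 4·8·21 = 672
(ad+bc)·Cov[M, B] = (43.2)·(-10) = -432
Cov[X, W] = -64.8 + 672 + (-432) = 175.2.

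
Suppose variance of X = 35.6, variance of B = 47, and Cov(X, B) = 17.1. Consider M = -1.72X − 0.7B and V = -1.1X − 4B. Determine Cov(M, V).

By bilinearity, Cov(M, V) = ac·variance of X + bd·variance of B + (ad+bc)·Cov(X, B), with a=-1.72, b=-0.7, c=-1.1, d=-4.
ac·variance of X = (-1.72)·(-1.1)·35.6 = 67.3552
bd·variance of B = (-0.7)·(-4)·47 = 131.6
(ad+bc)·Cov(X, B) = (7.65)·17.1 = 130.815
Cov(M, V) = 67.3552 + 131.6 + 130.815 = 329.7702.

Cov(M, V) = 329.7702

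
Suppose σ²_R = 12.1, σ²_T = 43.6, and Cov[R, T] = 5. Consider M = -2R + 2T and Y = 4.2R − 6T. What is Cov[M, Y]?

Cov[M, Y] = -522.84

By bilinearity, Cov[M, Y] = ac·σ²_R + bd·σ²_T + (ad+bc)·Cov[R, T], with a=-2, b=2, c=4.2, d=-6.
ac·σ²_R = (-2)·4.2·12.1 = -101.64
bd·σ²_T = 2·(-6)·43.6 = -523.2
(ad+bc)·Cov[R, T] = (20.4)·5 = 102
Cov[M, Y] = -101.64 + (-523.2) + 102 = -522.84.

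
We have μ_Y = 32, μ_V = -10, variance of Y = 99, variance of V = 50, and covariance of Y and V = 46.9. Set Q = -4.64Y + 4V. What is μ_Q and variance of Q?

μ_Q = (-4.64)·μ_Y + 4·μ_V = (-4.64)·32 + 4·(-10) = -188.48.
variance of Q = a²·variance of Y + b²·variance of V + 2ab·covariance of Y and V with a = -4.64, b = 4.
= (-4.64)²·99 + 4²·50 + 2·(-4.64)·4·46.9
= 2131.4304 + 800 + (-1740.928) = 1190.5024.

μ_Q = -188.48, variance of Q = 1190.5024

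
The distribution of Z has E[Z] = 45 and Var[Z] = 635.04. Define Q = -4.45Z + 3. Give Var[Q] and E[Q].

Q = -4.45Z + 3 is linear with a = -4.45, b = 3.
Var[Q] = a²·Var[Z] = (-4.45)²·635.04 = 12575.3796 (the additive constant 3 does not affect variance).
E[Q] = a·E[Z] + b = (-4.45)·45 + 3 = -197.25.

Var[Q] = 12575.3796, E[Q] = -197.25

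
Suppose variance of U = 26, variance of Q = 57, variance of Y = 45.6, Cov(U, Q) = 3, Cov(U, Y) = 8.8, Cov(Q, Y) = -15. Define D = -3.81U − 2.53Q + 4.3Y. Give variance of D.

variance of D = a²·variance of U + b²·variance of Q + c²·variance of Y + 2ab·Cov(U, Q) + 2ac·Cov(U, Y) + 2bc·Cov(Q, Y), with a = -3.81, b = -2.53, c = 4.3.
= 377.4186 + 364.8513 + 843.144 + 57.8358 + (-288.3408) + 326.37
= 1681.2789.

variance of D = 1681.2789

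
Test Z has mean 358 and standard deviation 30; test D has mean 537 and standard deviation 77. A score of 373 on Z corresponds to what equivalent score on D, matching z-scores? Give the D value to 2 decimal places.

D = 575.50

z = (373 − 358)/30 = 0.5.
D = 537 + z·77 = 537 + (373 − 358)·77/30 = 575.50.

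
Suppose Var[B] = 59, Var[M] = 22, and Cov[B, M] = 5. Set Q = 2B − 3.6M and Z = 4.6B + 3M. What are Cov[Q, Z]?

Cov[Q, Z] = 252.4

By bilinearity, Cov[Q, Z] = ac·Var[B] + bd·Var[M] + (ad+bc)·Cov[B, M], with a=2, b=-3.6, c=4.6, d=3.
ac·Var[B] = 2·4.6·59 = 542.8
bd·Var[M] = (-3.6)·3·22 = -237.6
(ad+bc)·Cov[B, M] = (-10.56)·5 = -52.8
Cov[Q, Z] = 542.8 + (-237.6) + (-52.8) = 252.4.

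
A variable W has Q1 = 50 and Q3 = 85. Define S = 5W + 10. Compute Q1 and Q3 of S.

a = 5 > 0: Q1(S) = a·Q1(W)+b = 260, Q3(S) = a·Q3(W)+b = 435.

Q1(S) = 260, Q3(S) = 435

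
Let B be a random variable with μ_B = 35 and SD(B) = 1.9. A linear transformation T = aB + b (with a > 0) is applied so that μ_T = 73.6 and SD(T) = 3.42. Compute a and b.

a = 1.8, b = 10.6

SD(T) = a·SD(B) (a > 0), so a = 3.42/1.9 = 1.8.
μ_T = a·μ_B + b, so b = 73.6 − 1.8·35 = 10.6.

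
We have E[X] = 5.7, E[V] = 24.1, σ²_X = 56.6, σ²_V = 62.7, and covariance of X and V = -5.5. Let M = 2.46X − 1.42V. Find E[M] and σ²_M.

E[M] = 2.46·E[X] + (-1.42)·E[V] = 2.46·5.7 + (-1.42)·24.1 = -20.2.
σ²_M = a²·σ²_X + b²·σ²_V + 2ab·covariance of X and V with a = 2.46, b = -1.42.
= 2.46²·56.6 + (-1.42)²·62.7 + 2·2.46·(-1.42)·(-5.5)
= 342.52056 + 126.42828 + 38.4252 = 507.37404.

E[M] = -20.2, σ²_M = 507.37404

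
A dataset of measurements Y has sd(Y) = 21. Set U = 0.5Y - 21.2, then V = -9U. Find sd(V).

sd(V) = 94.5

sd(U) = |0.5|·21 = 10.5.
sd(V) = |-9|·10.5 = 94.5.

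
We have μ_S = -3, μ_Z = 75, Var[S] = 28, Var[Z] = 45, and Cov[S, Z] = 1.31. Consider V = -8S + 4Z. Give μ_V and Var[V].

μ_V = 324, Var[V] = 2428.16

μ_V = (-8)·μ_S + 4·μ_Z = (-8)·(-3) + 4·75 = 324.
Var[V] = a²·Var[S] + b²·Var[Z] + 2ab·Cov[S, Z] with a = -8, b = 4.
= (-8)²·28 + 4²·45 + 2·(-8)·4·1.31
= 1792 + 720 + (-83.84) = 2428.16.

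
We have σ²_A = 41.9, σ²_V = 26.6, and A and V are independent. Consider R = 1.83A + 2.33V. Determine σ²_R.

σ²_R = 284.72765

σ²_R = a²·σ²_A + b²·σ²_V + 2ab·Cov(A, V) with a = 1.83, b = 2.33.
Independence gives Cov(A, V) = 0.
= 1.83²·41.9 + 2.33²·26.6 + 2·1.83·2.33·0
= 140.31891 + 144.40874 + 0 = 284.72765.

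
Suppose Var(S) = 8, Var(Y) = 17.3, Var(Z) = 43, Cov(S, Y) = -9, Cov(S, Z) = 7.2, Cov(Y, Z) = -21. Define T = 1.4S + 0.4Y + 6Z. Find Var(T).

Var(T) = a²·Var(S) + b²·Var(Y) + c²·Var(Z) + 2ab·Cov(S, Y) + 2ac·Cov(S, Z) + 2bc·Cov(Y, Z), with a = 1.4, b = 0.4, c = 6.
= 15.68 + 2.768 + 1548 + (-10.08) + 120.96 + (-100.8)
= 1576.528.

Var(T) = 1576.528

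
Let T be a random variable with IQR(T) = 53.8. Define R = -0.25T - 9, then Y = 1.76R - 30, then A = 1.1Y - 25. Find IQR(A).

IQR(A) = 26.0392

IQR(R) = |-0.25|·53.8 = 13.45.
IQR(Y) = |1.76|·13.45 = 23.672.
IQR(A) = |1.1|·23.672 = 26.0392.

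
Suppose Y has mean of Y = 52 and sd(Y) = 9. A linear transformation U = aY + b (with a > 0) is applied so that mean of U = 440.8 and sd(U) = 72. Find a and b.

sd(U) = a·sd(Y) (a > 0), so a = 72/9 = 8.
mean of U = a·mean of Y + b, so b = 440.8 − 8·52 = 24.8.

a = 8, b = 24.8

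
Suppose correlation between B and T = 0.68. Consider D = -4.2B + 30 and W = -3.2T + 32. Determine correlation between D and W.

correlation between D and W = 0.68

Linear rescalings preserve correlation up to sign; here the slopes -4.2 and -3.2 have the same sign, so correlation between D and W = correlation between B and T = 0.68.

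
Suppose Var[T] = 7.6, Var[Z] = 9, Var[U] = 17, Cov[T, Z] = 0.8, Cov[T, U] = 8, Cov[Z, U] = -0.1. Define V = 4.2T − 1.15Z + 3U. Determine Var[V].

Var[V] = 493.5285

Var[V] = a²·Var[T] + b²·Var[Z] + c²·Var[U] + 2ab·Cov[T, Z] + 2ac·Cov[T, U] + 2bc·Cov[Z, U], with a = 4.2, b = -1.15, c = 3.
= 134.064 + 11.9025 + 153 + (-7.728) + 201.6 + 0.69
= 493.5285.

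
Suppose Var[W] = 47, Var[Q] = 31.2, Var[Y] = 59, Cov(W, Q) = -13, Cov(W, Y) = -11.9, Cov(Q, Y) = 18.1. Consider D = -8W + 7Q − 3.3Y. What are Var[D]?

Var[D] = a²·Var[W] + b²·Var[Q] + c²·Var[Y] + 2ab·Cov(W, Q) + 2ac·Cov(W, Y) + 2bc·Cov(Q, Y), with a = -8, b = 7, c = -3.3.
= 3008 + 1528.8 + 642.51 + 1456 + (-628.32) + (-836.22)
= 5170.77.

Var[D] = 5170.77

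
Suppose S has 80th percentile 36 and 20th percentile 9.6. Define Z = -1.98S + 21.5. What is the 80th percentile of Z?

80th percentile of Z = 2.492

Since a = -1.98 < 0 the transformation is decreasing, reversing order: the 80th percentile of Z corresponds to the 20th percentile of S.
So P_{80}(Z) = a·P_{20}(S) + b = (-1.98)·9.6 + 21.5 = 2.492.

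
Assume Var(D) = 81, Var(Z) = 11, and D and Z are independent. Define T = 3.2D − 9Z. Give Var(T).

Var(T) = 1720.44

Var(T) = a²·Var(D) + b²·Var(Z) + 2ab·Cov[D, Z] with a = 3.2, b = -9.
Independence gives Cov[D, Z] = 0.
= 3.2²·81 + (-9)²·11 + 2·3.2·(-9)·0
= 829.44 + 891 + 0 = 1720.44.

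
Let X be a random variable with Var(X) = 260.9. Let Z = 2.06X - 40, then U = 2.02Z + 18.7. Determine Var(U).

Var(Z) = 2.06²·260.9 = 1107.15524.
Var(U) = 2.02²·1107.15524 = 4517.636241296.

Var(U) = 4517.636241296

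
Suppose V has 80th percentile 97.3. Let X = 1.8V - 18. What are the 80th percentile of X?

Since a = 1.8 > 0 the transformation is increasing, so the 80th percentile of X = a·(P_{80} of V) + b = 1.8·97.3 + (-18) = 157.14.

80th percentile of X = 157.14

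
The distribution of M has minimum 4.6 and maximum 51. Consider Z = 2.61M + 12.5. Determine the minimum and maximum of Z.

a = 2.61 > 0, so min(Z) = a·min(M)+b = 2.61·4.6 + 12.5 = 24.506 and max(Z) = 2.61·51 + 12.5 = 145.61.

min(Z) = 24.506, max(Z) = 145.61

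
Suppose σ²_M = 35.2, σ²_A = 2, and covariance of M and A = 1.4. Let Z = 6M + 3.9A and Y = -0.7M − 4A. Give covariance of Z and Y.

By bilinearity, covariance of Z and Y = ac·σ²_M + bd·σ²_A + (ad+bc)·covariance of M and A, with a=6, b=3.9, c=-0.7, d=-4.
ac·σ²_M = 6·(-0.7)·35.2 = -147.84
bd·σ²_A = 3.9·(-4)·2 = -31.2
(ad+bc)·covariance of M and A = (-26.73)·1.4 = -37.422
covariance of Z and Y = -147.84 + (-31.2) + (-37.422) = -216.462.

covariance of Z and Y = -216.462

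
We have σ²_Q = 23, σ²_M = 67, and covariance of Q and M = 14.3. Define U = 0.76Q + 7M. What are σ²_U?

σ²_U = a²·σ²_Q + b²·σ²_M + 2ab·covariance of Q and M with a = 0.76, b = 7.
= 0.76²·23 + 7²·67 + 2·0.76·7·14.3
= 13.2848 + 3283 + 152.152 = 3448.4368.

σ²_U = 3448.4368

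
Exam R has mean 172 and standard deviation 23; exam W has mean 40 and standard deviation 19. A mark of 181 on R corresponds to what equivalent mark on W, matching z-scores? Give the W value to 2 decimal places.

z = (181 − 172)/23 ≈ 0.3913.
W = 40 + z·19 = 40 + (181 − 172)·19/23 ≈ 47.43.

W = 47.43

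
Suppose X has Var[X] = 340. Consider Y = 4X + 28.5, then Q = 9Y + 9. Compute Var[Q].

Var[Q] = 440640

Var[Y] = 4²·340 = 5440.
Var[Q] = 9²·5440 = 440640.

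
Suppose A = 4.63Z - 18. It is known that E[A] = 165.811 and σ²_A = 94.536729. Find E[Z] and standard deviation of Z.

E[Z] = 39.7, standard deviation of Z = 2.1

From A = 4.63Z - 18: E[A] = a·E[Z] + b, so E[Z] = (E[A] − b)/a = (165.811 − (-18))/4.63 = 39.7.
standard deviation of A = √94.536729 = 9.723.
standard deviation of A = |a|·standard deviation of Z, so standard deviation of Z = 9.723/|4.63| = 2.1.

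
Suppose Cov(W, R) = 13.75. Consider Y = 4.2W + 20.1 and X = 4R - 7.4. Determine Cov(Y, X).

Cov(Y, X) = a·c·Cov(W, R) = 4.2·4·13.75 = 231. Additive constants drop out.

Cov(Y, X) = 231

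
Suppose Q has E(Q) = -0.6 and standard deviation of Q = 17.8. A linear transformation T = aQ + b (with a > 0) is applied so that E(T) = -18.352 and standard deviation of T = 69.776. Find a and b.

a = 3.92, b = -16

standard deviation of T = a·standard deviation of Q (a > 0), so a = 69.776/17.8 = 3.92.
E(T) = a·E(Q) + b, so b = -18.352 − 3.92·(-0.6) = -16.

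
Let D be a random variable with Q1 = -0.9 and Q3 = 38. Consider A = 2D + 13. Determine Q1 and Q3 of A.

Q1(A) = 11.2, Q3(A) = 89

a = 2 > 0: Q1(A) = a·Q1(D)+b = 11.2, Q3(A) = a·Q3(D)+b = 89.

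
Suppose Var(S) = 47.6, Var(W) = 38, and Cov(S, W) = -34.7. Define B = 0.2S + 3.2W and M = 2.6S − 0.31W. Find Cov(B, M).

Cov(B, M) = -299.4966

By bilinearity, Cov(B, M) = ac·Var(S) + bd·Var(W) + (ad+bc)·Cov(S, W), with a=0.2, b=3.2, c=2.6, d=-0.31.
ac·Var(S) = 0.2·2.6·47.6 = 24.752
bd·Var(W) = 3.2·(-0.31)·38 = -37.696
(ad+bc)·Cov(S, W) = (8.258)·(-34.7) = -286.5526
Cov(B, M) = 24.752 + (-37.696) + (-286.5526) = -299.4966.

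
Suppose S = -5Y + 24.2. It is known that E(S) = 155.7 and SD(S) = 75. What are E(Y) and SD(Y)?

From S = -5Y + 24.2: E(S) = a·E(Y) + b, so E(Y) = (E(S) − b)/a = (155.7 − 24.2)/(-5) = -26.3.
SD(S) = |a|·SD(Y), so SD(Y) = 75/|-5| = 15.

E(Y) = -26.3, SD(Y) = 15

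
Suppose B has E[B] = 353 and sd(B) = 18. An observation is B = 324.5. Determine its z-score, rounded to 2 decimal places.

z = (B − E[B]) / sd(B) = (324.5 − 353) / 18 ≈ -1.58.

z = -1.58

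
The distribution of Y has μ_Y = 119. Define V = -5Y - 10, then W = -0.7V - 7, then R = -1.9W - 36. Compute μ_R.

μ_R = -827.35

μ_V = (-5)·119 + (-10) = -605.
μ_W = (-0.7)·(-605) + (-7) = 416.5.
μ_R = (-1.9)·416.5 + (-36) = -827.35.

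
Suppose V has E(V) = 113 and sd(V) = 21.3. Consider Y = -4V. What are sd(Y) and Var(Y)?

Y = -4V is linear with a = -4, b = 0.
sd(Y) = |a|·sd(V) = |-4|·21.3 = 85.2.
Var(V) = 21.3² = 453.69.
Var(Y) = a²·Var(V) = (-4)²·453.69 = 7259.04.

sd(Y) = 85.2, Var(Y) = 7259.04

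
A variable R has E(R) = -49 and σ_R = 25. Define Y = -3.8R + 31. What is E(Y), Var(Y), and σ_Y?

E(Y) = 217.2, Var(Y) = 9025, σ_Y = 95

Y = -3.8R + 31 is linear with a = -3.8, b = 31.
E(Y) = a·E(R) + b = (-3.8)·(-49) + 31 = 217.2.
Var(R) = 25² = 625.
Var(Y) = a²·Var(R) = (-3.8)²·625 = 9025 (the additive constant 31 does not affect variance).
σ_Y = |a|·σ_R = |-3.8|·25 = 95.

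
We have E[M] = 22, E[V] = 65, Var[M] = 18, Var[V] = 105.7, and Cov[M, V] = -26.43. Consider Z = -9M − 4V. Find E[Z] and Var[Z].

E[Z] = -458, Var[Z] = 1246.24

E[Z] = (-9)·E[M] + (-4)·E[V] = (-9)·22 + (-4)·65 = -458.
Var[Z] = a²·Var[M] + b²·Var[V] + 2ab·Cov[M, V] with a = -9, b = -4.
= (-9)²·18 + (-4)²·105.7 + 2·(-9)·(-4)·(-26.43)
= 1458 + 1691.2 + (-1902.96) = 1246.24.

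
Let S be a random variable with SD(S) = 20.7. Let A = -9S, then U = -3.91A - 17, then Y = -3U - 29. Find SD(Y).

SD(Y) = 2185.299

SD(A) = |-9|·20.7 = 186.3.
SD(U) = |-3.91|·186.3 = 728.433.
SD(Y) = |-3|·728.433 = 2185.299.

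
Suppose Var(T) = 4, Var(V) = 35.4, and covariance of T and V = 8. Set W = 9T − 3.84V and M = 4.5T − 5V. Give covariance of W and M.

By bilinearity, covariance of W and M = ac·Var(T) + bd·Var(V) + (ad+bc)·covariance of T and V, with a=9, b=-3.84, c=4.5, d=-5.
ac·Var(T) = 9·4.5·4 = 162
bd·Var(V) = (-3.84)·(-5)·35.4 = 679.68
(ad+bc)·covariance of T and V = (-62.28)·8 = -498.24
covariance of W and M = 162 + 679.68 + (-498.24) = 343.44.

covariance of W and M = 343.44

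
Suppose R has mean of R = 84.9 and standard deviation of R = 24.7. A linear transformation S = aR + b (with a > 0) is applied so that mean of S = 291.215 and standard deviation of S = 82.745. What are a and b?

standard deviation of S = a·standard deviation of R (a > 0), so a = 82.745/24.7 = 3.35.
mean of S = a·mean of R + b, so b = 291.215 − 3.35·84.9 = 6.8.

a = 3.35, b = 6.8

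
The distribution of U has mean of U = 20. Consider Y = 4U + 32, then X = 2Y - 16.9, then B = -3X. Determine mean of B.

mean of Y = 4·20 + 32 = 112.
mean of X = 2·112 + (-16.9) = 207.1.
mean of B = (-3)·207.1 = -621.3.

mean of B = -621.3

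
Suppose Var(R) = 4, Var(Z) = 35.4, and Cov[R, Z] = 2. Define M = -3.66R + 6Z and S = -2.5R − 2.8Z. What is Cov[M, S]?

Cov[M, S] = -567.624

By bilinearity, Cov[M, S] = ac·Var(R) + bd·Var(Z) + (ad+bc)·Cov[R, Z], with a=-3.66, b=6, c=-2.5, d=-2.8.
ac·Var(R) = (-3.66)·(-2.5)·4 = 36.6
bd·Var(Z) = 6·(-2.8)·35.4 = -594.72
(ad+bc)·Cov[R, Z] = (-4.752)·2 = -9.504
Cov[M, S] = 36.6 + (-594.72) + (-9.504) = -567.624.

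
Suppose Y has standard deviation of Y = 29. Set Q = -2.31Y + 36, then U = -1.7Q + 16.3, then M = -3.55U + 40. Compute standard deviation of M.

standard deviation of M = 404.28465

standard deviation of Q = |-2.31|·29 = 66.99.
standard deviation of U = |-1.7|·66.99 = 113.883.
standard deviation of M = |-3.55|·113.883 = 404.28465.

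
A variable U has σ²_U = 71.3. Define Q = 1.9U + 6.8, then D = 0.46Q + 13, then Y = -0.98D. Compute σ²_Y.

σ²_Y = 52.30757019152

σ²_Q = 1.9²·71.3 = 257.393.
σ²_D = 0.46²·257.393 = 54.4643588.
σ²_Y = (-0.98)²·54.4643588 = 52.30757019152.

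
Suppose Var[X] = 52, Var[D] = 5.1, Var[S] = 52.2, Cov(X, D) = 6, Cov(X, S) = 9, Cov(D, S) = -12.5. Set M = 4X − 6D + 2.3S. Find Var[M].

Var[M] = 1514.338

Var[M] = a²·Var[X] + b²·Var[D] + c²·Var[S] + 2ab·Cov(X, D) + 2ac·Cov(X, S) + 2bc·Cov(D, S), with a = 4, b = -6, c = 2.3.
= 832 + 183.6 + 276.138 + (-288) + 165.6 + 345
= 1514.338.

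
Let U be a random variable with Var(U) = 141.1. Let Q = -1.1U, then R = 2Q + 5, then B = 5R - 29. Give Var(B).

Var(B) = 17073.1

Var(Q) = (-1.1)²·141.1 = 170.731.
Var(R) = 2²·170.731 = 682.924.
Var(B) = 5²·682.924 = 17073.1.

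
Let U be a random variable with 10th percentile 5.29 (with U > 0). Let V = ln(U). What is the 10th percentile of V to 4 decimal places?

ln(U) is increasing, so P_{10}(V) = g(P_{10}(U)) ≈ 1.6658.

10th percentile of V = 1.6658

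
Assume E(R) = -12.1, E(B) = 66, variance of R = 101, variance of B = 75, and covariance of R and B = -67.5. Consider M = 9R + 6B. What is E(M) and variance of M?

E(M) = 9·E(R) + 6·E(B) = 9·(-12.1) + 6·66 = 287.1.
variance of M = a²·variance of R + b²·variance of B + 2ab·covariance of R and B with a = 9, b = 6.
= 9²·101 + 6²·75 + 2·9·6·(-67.5)
= 8181 + 2700 + (-7290) = 3591.

E(M) = 287.1, variance of M = 3591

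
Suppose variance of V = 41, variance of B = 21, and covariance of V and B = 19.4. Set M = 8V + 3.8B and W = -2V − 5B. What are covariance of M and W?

By bilinearity, covariance of M and W = ac·variance of V + bd·variance of B + (ad+bc)·covariance of V and B, with a=8, b=3.8, c=-2, d=-5.
ac·variance of V = 8·(-2)·41 = -656
bd·variance of B = 3.8·(-5)·21 = -399
(ad+bc)·covariance of V and B = (-47.6)·19.4 = -923.44
covariance of M and W = -656 + (-399) + (-923.44) = -1978.44.

covariance of M and W = -1978.44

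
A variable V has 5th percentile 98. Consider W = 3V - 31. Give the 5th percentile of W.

5th percentile of W = 263

Since a = 3 > 0 the transformation is increasing, so the 5th percentile of W = a·(P_{5} of V) + b = 3·98 + (-31) = 263.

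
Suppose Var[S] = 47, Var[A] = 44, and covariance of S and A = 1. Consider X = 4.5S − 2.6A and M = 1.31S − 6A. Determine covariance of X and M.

covariance of X and M = 933.059

By bilinearity, covariance of X and M = ac·Var[S] + bd·Var[A] + (ad+bc)·covariance of S and A, with a=4.5, b=-2.6, c=1.31, d=-6.
ac·Var[S] = 4.5·1.31·47 = 277.065
bd·Var[A] = (-2.6)·(-6)·44 = 686.4
(ad+bc)·covariance of S and A = (-30.406)·1 = -30.406
covariance of X and M = 277.065 + 686.4 + (-30.406) = 933.059.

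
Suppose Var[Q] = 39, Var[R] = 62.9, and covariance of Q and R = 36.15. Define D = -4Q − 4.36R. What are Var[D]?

Var[D] = 3080.61584

Var[D] = a²·Var[Q] + b²·Var[R] + 2ab·covariance of Q and R with a = -4, b = -4.36.
= (-4)²·39 + (-4.36)²·62.9 + 2·(-4)·(-4.36)·36.15
= 624 + 1195.70384 + 1260.912 = 3080.61584.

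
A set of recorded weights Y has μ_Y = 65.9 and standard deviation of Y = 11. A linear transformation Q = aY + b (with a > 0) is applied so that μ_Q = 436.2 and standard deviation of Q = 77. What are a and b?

a = 7, b = -25.1

standard deviation of Q = a·standard deviation of Y (a > 0), so a = 77/11 = 7.
μ_Q = a·μ_Y + b, so b = 436.2 − 7·65.9 = -25.1.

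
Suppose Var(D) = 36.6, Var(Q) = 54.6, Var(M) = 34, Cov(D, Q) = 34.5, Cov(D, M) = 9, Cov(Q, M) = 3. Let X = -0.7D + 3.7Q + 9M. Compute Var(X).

Var(X) = a²·Var(D) + b²·Var(Q) + c²·Var(M) + 2ab·Cov(D, Q) + 2ac·Cov(D, M) + 2bc·Cov(Q, M), with a = -0.7, b = 3.7, c = 9.
= 17.934 + 747.474 + 2754 + (-178.71) + (-113.4) + 199.8
= 3427.098.

Var(X) = 3427.098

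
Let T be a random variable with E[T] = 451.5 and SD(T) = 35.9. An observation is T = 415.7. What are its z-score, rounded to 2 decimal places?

z = -1.00

z = (T − E[T]) / SD(T) = (415.7 − 451.5) / 35.9 ≈ -1.00.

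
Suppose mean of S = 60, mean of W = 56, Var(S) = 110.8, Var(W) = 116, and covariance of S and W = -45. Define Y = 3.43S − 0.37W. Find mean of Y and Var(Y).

mean of Y = 185.08, Var(Y) = 1433.65032

mean of Y = 3.43·mean of S + (-0.37)·mean of W = 3.43·60 + (-0.37)·56 = 185.08.
Var(Y) = a²·Var(S) + b²·Var(W) + 2ab·covariance of S and W with a = 3.43, b = -0.37.
= 3.43²·110.8 + (-0.37)²·116 + 2·3.43·(-0.37)·(-45)
= 1303.55092 + 15.8804 + 114.219 = 1433.65032.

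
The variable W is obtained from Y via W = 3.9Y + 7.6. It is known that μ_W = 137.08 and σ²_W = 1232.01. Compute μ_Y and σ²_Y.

From W = 3.9Y + 7.6: μ_W = a·μ_Y + b, so μ_Y = (μ_W − b)/a = (137.08 − 7.6)/3.9 = 33.2.
σ²_W = a²·σ²_Y, so σ²_Y = 1232.01/3.9² = 81.

μ_Y = 33.2, σ²_Y = 81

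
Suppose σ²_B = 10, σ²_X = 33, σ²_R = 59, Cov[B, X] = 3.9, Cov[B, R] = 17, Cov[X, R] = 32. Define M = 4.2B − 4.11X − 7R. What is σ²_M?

σ²_M = a²·σ²_B + b²·σ²_X + c²·σ²_R + 2ab·Cov[B, X] + 2ac·Cov[B, R] + 2bc·Cov[X, R], with a = 4.2, b = -4.11, c = -7.
= 176.4 + 557.4393 + 2891 + (-134.6436) + (-999.6) + 1841.28
= 4331.8757.

σ²_M = 4331.8757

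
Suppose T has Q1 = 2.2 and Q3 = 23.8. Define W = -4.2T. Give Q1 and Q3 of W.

a = -4.2 < 0 reverses order: Q1(W) comes from Q3(T), Q3(W) from Q1(T).
Q1(W) = (-4.2)·23.8 = -99.96; Q3(W) = (-4.2)·2.2 = -9.24.

Q1(W) = -99.96, Q3(W) = -9.24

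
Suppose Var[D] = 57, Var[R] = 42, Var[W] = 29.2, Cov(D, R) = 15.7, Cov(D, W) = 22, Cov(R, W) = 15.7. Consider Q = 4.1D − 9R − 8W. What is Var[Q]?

Var[Q] = a²·Var[D] + b²·Var[R] + c²·Var[W] + 2ab·Cov(D, R) + 2ac·Cov(D, W) + 2bc·Cov(R, W), with a = 4.1, b = -9, c = -8.
= 958.17 + 3402 + 1868.8 + (-1158.66) + (-1443.2) + 2260.8
= 5887.91.

Var[Q] = 5887.91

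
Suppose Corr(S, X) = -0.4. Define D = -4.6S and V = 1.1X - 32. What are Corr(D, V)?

Linear rescalings preserve |correlation|; the slopes -4.6 and 1.1 have opposite signs, so the correlation flips sign: Corr(D, V) = −Corr(S, X) = 0.4.

Corr(D, V) = 0.4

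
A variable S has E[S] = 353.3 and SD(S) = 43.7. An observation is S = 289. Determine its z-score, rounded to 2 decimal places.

z = (S − E[S]) / SD(S) = (289 − 353.3) / 43.7 ≈ -1.47.

z = -1.47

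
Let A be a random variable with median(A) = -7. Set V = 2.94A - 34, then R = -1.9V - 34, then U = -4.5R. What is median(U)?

median(V) = 2.94·(-7) + (-34) = -54.58.
median(R) = (-1.9)·(-54.58) + (-34) = 69.702.
median(U) = (-4.5)·69.702 = -313.659.

median(U) = -313.659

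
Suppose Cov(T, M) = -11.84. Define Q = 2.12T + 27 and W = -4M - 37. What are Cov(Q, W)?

Cov(Q, W) = a·c·Cov(T, M) = 2.12·(-4)·(-11.84) = 100.4032. Additive constants drop out.

Cov(Q, W) = 100.4032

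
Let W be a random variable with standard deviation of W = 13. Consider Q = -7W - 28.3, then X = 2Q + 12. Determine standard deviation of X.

standard deviation of Q = |-7|·13 = 91.
standard deviation of X = |2|·91 = 182.

standard deviation of X = 182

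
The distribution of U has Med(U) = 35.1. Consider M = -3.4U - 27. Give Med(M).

Med(M) = -146.34

A linear map preserves order up to sign, so Med(M) = a·Med(U) + b = (-3.4)·35.1 + (-27) = -146.34.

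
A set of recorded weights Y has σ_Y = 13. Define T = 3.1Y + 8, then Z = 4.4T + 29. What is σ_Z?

σ_Z = 177.32

σ_T = |3.1|·13 = 40.3.
σ_Z = |4.4|·40.3 = 177.32.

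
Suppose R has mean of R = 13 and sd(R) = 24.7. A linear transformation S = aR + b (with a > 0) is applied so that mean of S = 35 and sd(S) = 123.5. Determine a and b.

sd(S) = a·sd(R) (a > 0), so a = 123.5/24.7 = 5.
mean of S = a·mean of R + b, so b = 35 − 5·13 = -30.

a = 5, b = -30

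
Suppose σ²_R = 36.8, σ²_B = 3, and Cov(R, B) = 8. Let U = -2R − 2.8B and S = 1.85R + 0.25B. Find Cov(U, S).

By bilinearity, Cov(U, S) = ac·σ²_R + bd·σ²_B + (ad+bc)·Cov(R, B), with a=-2, b=-2.8, c=1.85, d=0.25.
ac·σ²_R = (-2)·1.85·36.8 = -136.16
bd·σ²_B = (-2.8)·0.25·3 = -2.1
(ad+bc)·Cov(R, B) = (-5.68)·8 = -45.44
Cov(U, S) = -136.16 + (-2.1) + (-45.44) = -183.7.

Cov(U, S) = -183.7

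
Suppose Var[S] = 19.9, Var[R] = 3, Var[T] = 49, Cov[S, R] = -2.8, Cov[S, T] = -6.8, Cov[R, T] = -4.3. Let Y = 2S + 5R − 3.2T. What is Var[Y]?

Var[Y] = 825

Var[Y] = a²·Var[S] + b²·Var[R] + c²·Var[T] + 2ab·Cov[S, R] + 2ac·Cov[S, T] + 2bc·Cov[R, T], with a = 2, b = 5, c = -3.2.
= 79.6 + 75 + 501.76 + (-56) + 87.04 + 137.6
= 825.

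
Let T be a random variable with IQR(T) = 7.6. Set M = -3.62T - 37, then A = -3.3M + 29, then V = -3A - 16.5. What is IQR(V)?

IQR(V) = 272.3688

IQR(M) = |-3.62|·7.6 = 27.512.
IQR(A) = |-3.3|·27.512 = 90.7896.
IQR(V) = |-3|·90.7896 = 272.3688.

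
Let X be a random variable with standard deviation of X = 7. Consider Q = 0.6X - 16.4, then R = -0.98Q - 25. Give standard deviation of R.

standard deviation of Q = |0.6|·7 = 4.2.
standard deviation of R = |-0.98|·4.2 = 4.116.

standard deviation of R = 4.116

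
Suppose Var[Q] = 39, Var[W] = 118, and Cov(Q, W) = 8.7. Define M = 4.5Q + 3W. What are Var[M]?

Var[M] = 2086.65

Var[M] = a²·Var[Q] + b²·Var[W] + 2ab·Cov(Q, W) with a = 4.5, b = 3.
= 4.5²·39 + 3²·118 + 2·4.5·3·8.7
= 789.75 + 1062 + 234.9 = 2086.65.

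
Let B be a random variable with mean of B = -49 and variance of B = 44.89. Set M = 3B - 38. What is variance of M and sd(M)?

variance of M = 404.01, sd(M) = 20.1

M = 3B - 38 is linear with a = 3, b = -38.
variance of M = a²·variance of B = 3²·44.89 = 404.01 (the additive constant -38 does not affect variance).
sd(B) = √44.89 = 6.7.
sd(M) = |a|·sd(B) = |3|·6.7 = 20.1.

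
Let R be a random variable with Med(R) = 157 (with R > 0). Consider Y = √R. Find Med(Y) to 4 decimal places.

√R is monotone on this domain, so Med(Y) = √(157) ≈ 12.53.

Med(Y) = 12.53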